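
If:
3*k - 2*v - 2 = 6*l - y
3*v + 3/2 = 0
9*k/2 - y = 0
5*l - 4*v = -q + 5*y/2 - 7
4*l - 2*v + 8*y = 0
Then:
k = -1/123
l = -29/164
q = -673/82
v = -1/2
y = -3/82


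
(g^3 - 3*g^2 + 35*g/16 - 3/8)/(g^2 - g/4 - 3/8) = (4*g^2 - 9*g + 2)/(2*(2*g + 1))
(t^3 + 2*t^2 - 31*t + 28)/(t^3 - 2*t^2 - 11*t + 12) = (t + 7)/(t + 3)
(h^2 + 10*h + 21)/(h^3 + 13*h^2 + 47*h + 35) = (h + 3)/(h^2 + 6*h + 5)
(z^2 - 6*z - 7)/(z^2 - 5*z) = (z^2 - 6*z - 7)/(z*(z - 5))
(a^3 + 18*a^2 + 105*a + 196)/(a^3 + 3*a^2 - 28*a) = (a^2 + 11*a + 28)/(a*(a - 4))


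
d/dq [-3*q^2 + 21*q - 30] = 21 - 6*q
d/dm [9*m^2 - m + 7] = 18*m - 1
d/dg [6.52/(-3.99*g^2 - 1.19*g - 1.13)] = (52.0296*g + 7.7588)/(3.99*g^2 + 1.19*g + 1.13)^2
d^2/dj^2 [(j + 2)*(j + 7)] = 2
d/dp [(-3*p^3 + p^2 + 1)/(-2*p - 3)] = (12*p^3 + 25*p^2 - 6*p + 2)/(4*p^2 + 12*p + 9)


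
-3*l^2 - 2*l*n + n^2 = (-3*l + n)*(l + n)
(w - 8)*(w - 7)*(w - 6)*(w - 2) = w^4 - 23*w^3 + 188*w^2 - 628*w + 672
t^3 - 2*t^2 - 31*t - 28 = (t - 7)*(t + 1)*(t + 4)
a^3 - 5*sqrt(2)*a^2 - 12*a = a*(a - 6*sqrt(2))*(a + sqrt(2))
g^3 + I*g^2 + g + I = (g - I)*(g + I)^2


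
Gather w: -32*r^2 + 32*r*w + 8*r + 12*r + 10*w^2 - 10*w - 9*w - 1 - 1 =-32*r^2 + 20*r + 10*w^2 + w*(32*r - 19) - 2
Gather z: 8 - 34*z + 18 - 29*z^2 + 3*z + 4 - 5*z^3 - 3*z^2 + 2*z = -5*z^3 - 32*z^2 - 29*z + 30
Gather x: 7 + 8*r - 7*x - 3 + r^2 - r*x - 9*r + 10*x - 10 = r^2 - r + x*(3 - r) - 6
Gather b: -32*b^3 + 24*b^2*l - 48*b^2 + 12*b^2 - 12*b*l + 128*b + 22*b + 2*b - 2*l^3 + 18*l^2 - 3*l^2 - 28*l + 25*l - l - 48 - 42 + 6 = -32*b^3 + b^2*(24*l - 36) + b*(152 - 12*l) - 2*l^3 + 15*l^2 - 4*l - 84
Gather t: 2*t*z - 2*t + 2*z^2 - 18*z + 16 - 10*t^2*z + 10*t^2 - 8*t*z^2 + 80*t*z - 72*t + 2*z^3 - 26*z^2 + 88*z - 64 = t^2*(10 - 10*z) + t*(-8*z^2 + 82*z - 74) + 2*z^3 - 24*z^2 + 70*z - 48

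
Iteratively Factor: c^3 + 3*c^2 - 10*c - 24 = (c - 3)*(c^2 + 6*c + 8) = (c - 3)*(c + 2)*(c + 4)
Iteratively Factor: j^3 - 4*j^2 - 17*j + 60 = (j - 3)*(j^2 - j - 20) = (j - 3)*(j + 4)*(j - 5)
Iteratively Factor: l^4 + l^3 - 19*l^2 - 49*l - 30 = (l + 3)*(l^3 - 2*l^2 - 13*l - 10) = (l + 2)*(l + 3)*(l^2 - 4*l - 5) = (l + 1)*(l + 2)*(l + 3)*(l - 5)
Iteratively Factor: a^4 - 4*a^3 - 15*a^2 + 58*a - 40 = (a - 5)*(a^3 + a^2 - 10*a + 8) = (a - 5)*(a - 2)*(a^2 + 3*a - 4) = (a - 5)*(a - 2)*(a + 4)*(a - 1)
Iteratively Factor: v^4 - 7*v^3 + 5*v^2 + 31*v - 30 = (v - 1)*(v^3 - 6*v^2 - v + 30) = (v - 5)*(v - 1)*(v^2 - v - 6) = (v - 5)*(v - 1)*(v + 2)*(v - 3)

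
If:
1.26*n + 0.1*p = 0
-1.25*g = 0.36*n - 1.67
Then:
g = 0.0228571428571429*p + 1.336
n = -0.0793650793650794*p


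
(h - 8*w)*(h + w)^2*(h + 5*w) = h^4 - h^3*w - 45*h^2*w^2 - 83*h*w^3 - 40*w^4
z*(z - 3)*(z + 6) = z^3 + 3*z^2 - 18*z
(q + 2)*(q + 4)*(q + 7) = q^3 + 13*q^2 + 50*q + 56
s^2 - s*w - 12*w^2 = (s - 4*w)*(s + 3*w)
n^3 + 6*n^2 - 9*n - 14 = (n - 2)*(n + 1)*(n + 7)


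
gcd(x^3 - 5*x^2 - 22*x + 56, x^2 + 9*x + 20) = x + 4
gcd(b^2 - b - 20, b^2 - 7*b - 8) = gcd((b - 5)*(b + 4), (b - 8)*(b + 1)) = 1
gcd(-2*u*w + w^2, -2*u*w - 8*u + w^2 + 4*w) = 2*u - w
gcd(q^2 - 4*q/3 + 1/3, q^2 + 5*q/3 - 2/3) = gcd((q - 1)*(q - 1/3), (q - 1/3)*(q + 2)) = q - 1/3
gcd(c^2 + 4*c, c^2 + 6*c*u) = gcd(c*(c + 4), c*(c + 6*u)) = c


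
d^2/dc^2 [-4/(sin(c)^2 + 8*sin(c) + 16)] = 8*(2*sin(c)^2 - 4*sin(c) - 3)/(sin(c) + 4)^4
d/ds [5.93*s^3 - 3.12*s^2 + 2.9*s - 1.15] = 17.79*s^2 - 6.24*s + 2.9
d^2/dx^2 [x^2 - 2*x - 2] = 2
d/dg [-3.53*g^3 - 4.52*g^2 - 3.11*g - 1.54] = -10.59*g^2 - 9.04*g - 3.11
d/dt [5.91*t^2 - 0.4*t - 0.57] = 11.82*t - 0.4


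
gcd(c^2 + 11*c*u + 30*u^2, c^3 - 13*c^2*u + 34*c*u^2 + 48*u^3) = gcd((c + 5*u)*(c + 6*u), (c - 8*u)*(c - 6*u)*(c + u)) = 1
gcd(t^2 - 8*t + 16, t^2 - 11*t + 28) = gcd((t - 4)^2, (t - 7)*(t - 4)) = t - 4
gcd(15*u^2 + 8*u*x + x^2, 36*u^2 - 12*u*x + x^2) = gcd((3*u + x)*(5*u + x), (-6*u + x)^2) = 1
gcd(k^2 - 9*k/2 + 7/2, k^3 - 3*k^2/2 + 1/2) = k - 1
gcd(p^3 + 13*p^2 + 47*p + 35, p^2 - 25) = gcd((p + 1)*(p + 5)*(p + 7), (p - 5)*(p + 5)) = p + 5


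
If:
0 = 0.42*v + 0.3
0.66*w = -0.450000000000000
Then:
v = -0.71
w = -0.68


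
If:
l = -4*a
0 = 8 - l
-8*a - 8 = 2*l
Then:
No Solution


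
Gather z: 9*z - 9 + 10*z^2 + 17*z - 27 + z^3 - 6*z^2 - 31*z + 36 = z^3 + 4*z^2 - 5*z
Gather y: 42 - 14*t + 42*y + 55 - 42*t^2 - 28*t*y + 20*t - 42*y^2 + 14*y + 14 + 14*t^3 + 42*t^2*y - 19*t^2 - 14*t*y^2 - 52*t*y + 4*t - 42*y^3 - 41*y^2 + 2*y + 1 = 14*t^3 - 61*t^2 + 10*t - 42*y^3 + y^2*(-14*t - 83) + y*(42*t^2 - 80*t + 58) + 112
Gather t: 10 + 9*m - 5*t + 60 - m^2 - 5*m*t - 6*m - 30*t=-m^2 + 3*m + t*(-5*m - 35) + 70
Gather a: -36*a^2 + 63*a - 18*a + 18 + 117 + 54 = -36*a^2 + 45*a + 189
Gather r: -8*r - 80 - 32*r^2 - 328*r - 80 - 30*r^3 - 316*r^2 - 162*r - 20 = -30*r^3 - 348*r^2 - 498*r - 180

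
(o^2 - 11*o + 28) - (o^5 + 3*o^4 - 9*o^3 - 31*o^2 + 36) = -o^5 - 3*o^4 + 9*o^3 + 32*o^2 - 11*o - 8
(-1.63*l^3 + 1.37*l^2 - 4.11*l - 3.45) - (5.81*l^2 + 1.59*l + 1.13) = -1.63*l^3 - 4.44*l^2 - 5.7*l - 4.58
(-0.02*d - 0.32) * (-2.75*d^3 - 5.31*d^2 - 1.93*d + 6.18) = 0.055*d^4 + 0.9862*d^3 + 1.7378*d^2 + 0.494*d - 1.9776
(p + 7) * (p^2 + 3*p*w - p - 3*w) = p^3 + 3*p^2*w + 6*p^2 + 18*p*w - 7*p - 21*w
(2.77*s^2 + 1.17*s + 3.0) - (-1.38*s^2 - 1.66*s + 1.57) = 4.15*s^2 + 2.83*s + 1.43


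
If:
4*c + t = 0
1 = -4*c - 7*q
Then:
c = -t/4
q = t/7 - 1/7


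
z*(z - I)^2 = z^3 - 2*I*z^2 - z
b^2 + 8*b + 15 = (b + 3)*(b + 5)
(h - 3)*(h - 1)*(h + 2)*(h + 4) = h^4 + 2*h^3 - 13*h^2 - 14*h + 24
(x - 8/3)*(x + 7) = x^2 + 13*x/3 - 56/3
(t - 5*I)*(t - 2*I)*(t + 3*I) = t^3 - 4*I*t^2 + 11*t - 30*I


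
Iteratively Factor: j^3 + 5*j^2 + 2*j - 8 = (j - 1)*(j^2 + 6*j + 8) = (j - 1)*(j + 2)*(j + 4)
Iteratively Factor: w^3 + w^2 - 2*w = (w)*(w^2 + w - 2) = w*(w - 1)*(w + 2)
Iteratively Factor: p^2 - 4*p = (p)*(p - 4)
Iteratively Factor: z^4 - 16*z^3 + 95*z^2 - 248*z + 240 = (z - 5)*(z^3 - 11*z^2 + 40*z - 48) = (z - 5)*(z - 4)*(z^2 - 7*z + 12) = (z - 5)*(z - 4)^2*(z - 3)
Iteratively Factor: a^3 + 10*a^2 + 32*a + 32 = (a + 2)*(a^2 + 8*a + 16) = (a + 2)*(a + 4)*(a + 4)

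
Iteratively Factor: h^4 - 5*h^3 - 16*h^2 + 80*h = (h)*(h^3 - 5*h^2 - 16*h + 80) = h*(h - 5)*(h^2 - 16) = h*(h - 5)*(h + 4)*(h - 4)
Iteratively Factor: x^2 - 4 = (x + 2)*(x - 2)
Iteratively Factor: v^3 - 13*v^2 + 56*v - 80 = (v - 4)*(v^2 - 9*v + 20) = (v - 4)^2*(v - 5)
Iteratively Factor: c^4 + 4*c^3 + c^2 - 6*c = (c - 1)*(c^3 + 5*c^2 + 6*c) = c*(c - 1)*(c^2 + 5*c + 6) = c*(c - 1)*(c + 3)*(c + 2)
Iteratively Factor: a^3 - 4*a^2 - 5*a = (a + 1)*(a^2 - 5*a) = a*(a + 1)*(a - 5)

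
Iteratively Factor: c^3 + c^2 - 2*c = (c - 1)*(c^2 + 2*c) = (c - 1)*(c + 2)*(c)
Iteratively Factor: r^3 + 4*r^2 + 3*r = (r)*(r^2 + 4*r + 3) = r*(r + 3)*(r + 1)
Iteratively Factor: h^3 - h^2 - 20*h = (h - 5)*(h^2 + 4*h) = h*(h - 5)*(h + 4)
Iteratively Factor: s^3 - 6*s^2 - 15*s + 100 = (s + 4)*(s^2 - 10*s + 25) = (s - 5)*(s + 4)*(s - 5)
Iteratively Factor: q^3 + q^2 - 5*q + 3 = (q - 1)*(q^2 + 2*q - 3) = (q - 1)*(q + 3)*(q - 1)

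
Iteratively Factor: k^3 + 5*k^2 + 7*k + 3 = (k + 1)*(k^2 + 4*k + 3) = (k + 1)*(k + 3)*(k + 1)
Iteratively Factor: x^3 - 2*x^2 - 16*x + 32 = (x - 2)*(x^2 - 16) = (x - 2)*(x + 4)*(x - 4)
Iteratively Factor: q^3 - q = (q - 1)*(q^2 + q) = q*(q - 1)*(q + 1)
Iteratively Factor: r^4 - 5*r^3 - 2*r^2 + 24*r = (r - 4)*(r^3 - r^2 - 6*r) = r*(r - 4)*(r^2 - r - 6) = r*(r - 4)*(r + 2)*(r - 3)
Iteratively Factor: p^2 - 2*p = (p)*(p - 2)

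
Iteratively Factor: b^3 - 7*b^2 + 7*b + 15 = (b - 3)*(b^2 - 4*b - 5) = (b - 5)*(b - 3)*(b + 1)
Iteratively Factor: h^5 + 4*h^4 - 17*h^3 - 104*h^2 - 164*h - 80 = (h + 1)*(h^4 + 3*h^3 - 20*h^2 - 84*h - 80) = (h + 1)*(h + 2)*(h^3 + h^2 - 22*h - 40) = (h - 5)*(h + 1)*(h + 2)*(h^2 + 6*h + 8) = (h - 5)*(h + 1)*(h + 2)*(h + 4)*(h + 2)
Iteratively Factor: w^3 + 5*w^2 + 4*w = (w + 4)*(w^2 + w) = w*(w + 4)*(w + 1)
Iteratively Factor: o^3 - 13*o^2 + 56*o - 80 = (o - 4)*(o^2 - 9*o + 20) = (o - 4)^2*(o - 5)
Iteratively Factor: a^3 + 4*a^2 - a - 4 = (a + 1)*(a^2 + 3*a - 4) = (a + 1)*(a + 4)*(a - 1)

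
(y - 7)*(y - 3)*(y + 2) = y^3 - 8*y^2 + y + 42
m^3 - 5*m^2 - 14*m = m*(m - 7)*(m + 2)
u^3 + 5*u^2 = u^2*(u + 5)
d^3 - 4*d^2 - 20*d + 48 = (d - 6)*(d - 2)*(d + 4)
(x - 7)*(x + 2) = x^2 - 5*x - 14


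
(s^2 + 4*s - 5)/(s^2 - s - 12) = (-s^2 - 4*s + 5)/(-s^2 + s + 12)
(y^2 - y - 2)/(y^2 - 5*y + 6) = (y + 1)/(y - 3)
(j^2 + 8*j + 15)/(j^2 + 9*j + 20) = (j + 3)/(j + 4)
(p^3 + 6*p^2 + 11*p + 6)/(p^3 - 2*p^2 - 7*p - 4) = (p^2 + 5*p + 6)/(p^2 - 3*p - 4)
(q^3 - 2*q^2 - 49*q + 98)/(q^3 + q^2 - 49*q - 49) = (q - 2)/(q + 1)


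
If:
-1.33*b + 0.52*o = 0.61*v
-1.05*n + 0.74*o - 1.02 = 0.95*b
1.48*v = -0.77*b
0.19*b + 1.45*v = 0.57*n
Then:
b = 0.67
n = -0.66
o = 1.30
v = -0.35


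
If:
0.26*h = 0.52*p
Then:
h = 2.0*p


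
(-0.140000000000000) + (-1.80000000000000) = -1.94000000000000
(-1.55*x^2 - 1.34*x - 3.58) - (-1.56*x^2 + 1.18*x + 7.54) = 0.01*x^2 - 2.52*x - 11.12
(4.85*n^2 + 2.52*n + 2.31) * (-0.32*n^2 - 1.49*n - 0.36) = -1.552*n^4 - 8.0329*n^3 - 6.24*n^2 - 4.3491*n - 0.8316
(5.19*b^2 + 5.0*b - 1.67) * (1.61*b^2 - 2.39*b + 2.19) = 8.3559*b^4 - 4.3541*b^3 - 3.2726*b^2 + 14.9413*b - 3.6573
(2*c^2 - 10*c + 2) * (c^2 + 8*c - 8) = 2*c^4 + 6*c^3 - 94*c^2 + 96*c - 16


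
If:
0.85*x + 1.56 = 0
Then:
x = -1.84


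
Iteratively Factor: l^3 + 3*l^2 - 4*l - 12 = (l + 3)*(l^2 - 4) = (l + 2)*(l + 3)*(l - 2)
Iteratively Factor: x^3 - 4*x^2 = (x)*(x^2 - 4*x) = x*(x - 4)*(x)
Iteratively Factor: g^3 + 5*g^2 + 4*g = (g + 1)*(g^2 + 4*g) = g*(g + 1)*(g + 4)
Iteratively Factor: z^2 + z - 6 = (z - 2)*(z + 3)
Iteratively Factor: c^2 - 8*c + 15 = (c - 3)*(c - 5)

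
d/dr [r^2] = 2*r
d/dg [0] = 0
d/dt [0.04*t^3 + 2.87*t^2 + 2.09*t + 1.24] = 0.12*t^2 + 5.74*t + 2.09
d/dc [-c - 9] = -1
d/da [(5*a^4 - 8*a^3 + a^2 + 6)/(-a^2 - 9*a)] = (-10*a^5 - 127*a^4 + 144*a^3 - 9*a^2 + 12*a + 54)/(a^2*(a^2 + 18*a + 81))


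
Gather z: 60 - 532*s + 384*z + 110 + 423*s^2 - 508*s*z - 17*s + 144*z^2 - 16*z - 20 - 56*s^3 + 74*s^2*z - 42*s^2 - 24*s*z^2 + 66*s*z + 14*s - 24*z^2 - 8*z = -56*s^3 + 381*s^2 - 535*s + z^2*(120 - 24*s) + z*(74*s^2 - 442*s + 360) + 150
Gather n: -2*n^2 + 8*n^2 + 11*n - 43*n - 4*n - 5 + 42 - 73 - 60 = 6*n^2 - 36*n - 96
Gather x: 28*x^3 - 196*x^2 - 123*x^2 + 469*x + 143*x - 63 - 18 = 28*x^3 - 319*x^2 + 612*x - 81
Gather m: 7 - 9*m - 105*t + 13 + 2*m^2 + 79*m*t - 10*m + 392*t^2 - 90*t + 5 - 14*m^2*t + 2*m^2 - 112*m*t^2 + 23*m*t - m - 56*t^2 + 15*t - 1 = m^2*(4 - 14*t) + m*(-112*t^2 + 102*t - 20) + 336*t^2 - 180*t + 24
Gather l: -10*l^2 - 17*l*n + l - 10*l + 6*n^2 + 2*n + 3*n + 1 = -10*l^2 + l*(-17*n - 9) + 6*n^2 + 5*n + 1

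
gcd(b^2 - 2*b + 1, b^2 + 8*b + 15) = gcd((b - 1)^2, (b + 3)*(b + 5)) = 1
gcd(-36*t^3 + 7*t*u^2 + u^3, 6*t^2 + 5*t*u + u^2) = 3*t + u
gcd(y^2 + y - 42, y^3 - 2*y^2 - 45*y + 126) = y^2 + y - 42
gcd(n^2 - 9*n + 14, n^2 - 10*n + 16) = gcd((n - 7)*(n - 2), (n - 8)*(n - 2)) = n - 2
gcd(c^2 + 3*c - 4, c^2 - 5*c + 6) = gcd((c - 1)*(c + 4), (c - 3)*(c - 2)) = 1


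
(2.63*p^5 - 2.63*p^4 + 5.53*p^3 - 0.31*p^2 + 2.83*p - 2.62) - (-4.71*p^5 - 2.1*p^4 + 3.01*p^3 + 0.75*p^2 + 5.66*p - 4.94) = 7.34*p^5 - 0.53*p^4 + 2.52*p^3 - 1.06*p^2 - 2.83*p + 2.32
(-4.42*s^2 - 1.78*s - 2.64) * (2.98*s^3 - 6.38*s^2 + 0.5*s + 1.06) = -13.1716*s^5 + 22.8952*s^4 + 1.2792*s^3 + 11.268*s^2 - 3.2068*s - 2.7984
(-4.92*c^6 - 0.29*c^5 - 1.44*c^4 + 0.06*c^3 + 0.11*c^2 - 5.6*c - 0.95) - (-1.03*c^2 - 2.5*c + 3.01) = -4.92*c^6 - 0.29*c^5 - 1.44*c^4 + 0.06*c^3 + 1.14*c^2 - 3.1*c - 3.96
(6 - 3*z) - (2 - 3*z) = 4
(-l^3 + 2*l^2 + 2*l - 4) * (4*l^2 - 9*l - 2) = -4*l^5 + 17*l^4 - 8*l^3 - 38*l^2 + 32*l + 8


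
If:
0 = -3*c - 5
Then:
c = -5/3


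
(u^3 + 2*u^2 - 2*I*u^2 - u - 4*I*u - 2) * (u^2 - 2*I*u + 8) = u^5 + 2*u^4 - 4*I*u^4 + 3*u^3 - 8*I*u^3 + 6*u^2 - 14*I*u^2 - 8*u - 28*I*u - 16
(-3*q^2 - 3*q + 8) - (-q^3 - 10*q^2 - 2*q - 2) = q^3 + 7*q^2 - q + 10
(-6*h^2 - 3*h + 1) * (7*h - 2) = -42*h^3 - 9*h^2 + 13*h - 2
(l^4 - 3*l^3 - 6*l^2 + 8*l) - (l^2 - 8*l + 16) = l^4 - 3*l^3 - 7*l^2 + 16*l - 16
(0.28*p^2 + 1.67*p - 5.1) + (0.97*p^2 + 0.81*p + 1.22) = 1.25*p^2 + 2.48*p - 3.88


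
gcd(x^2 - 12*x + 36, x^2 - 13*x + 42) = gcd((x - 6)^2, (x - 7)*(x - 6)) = x - 6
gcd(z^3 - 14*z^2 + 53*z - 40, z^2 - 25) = z - 5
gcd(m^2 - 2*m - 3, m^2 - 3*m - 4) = m + 1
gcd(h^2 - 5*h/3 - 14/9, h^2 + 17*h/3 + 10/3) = h + 2/3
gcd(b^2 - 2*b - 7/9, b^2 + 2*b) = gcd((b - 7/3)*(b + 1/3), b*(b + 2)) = 1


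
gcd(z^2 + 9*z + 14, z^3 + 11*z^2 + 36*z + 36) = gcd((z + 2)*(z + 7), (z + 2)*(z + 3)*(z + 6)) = z + 2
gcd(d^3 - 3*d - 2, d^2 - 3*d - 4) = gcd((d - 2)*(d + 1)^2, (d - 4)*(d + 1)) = d + 1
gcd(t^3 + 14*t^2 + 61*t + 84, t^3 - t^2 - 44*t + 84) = t + 7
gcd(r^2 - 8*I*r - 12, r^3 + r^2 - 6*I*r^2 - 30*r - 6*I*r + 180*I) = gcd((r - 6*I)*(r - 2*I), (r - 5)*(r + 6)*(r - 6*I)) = r - 6*I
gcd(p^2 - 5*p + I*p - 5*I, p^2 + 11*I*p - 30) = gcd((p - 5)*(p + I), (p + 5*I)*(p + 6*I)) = 1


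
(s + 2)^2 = s^2 + 4*s + 4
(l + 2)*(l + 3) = l^2 + 5*l + 6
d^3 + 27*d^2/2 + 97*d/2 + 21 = (d + 1/2)*(d + 6)*(d + 7)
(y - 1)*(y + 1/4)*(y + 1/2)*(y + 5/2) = y^4 + 9*y^3/4 - 5*y^2/4 - 27*y/16 - 5/16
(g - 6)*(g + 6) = g^2 - 36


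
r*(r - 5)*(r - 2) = r^3 - 7*r^2 + 10*r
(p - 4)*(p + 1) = p^2 - 3*p - 4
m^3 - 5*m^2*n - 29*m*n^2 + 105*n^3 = (m - 7*n)*(m - 3*n)*(m + 5*n)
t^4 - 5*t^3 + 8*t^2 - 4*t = t*(t - 2)^2*(t - 1)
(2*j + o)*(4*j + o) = 8*j^2 + 6*j*o + o^2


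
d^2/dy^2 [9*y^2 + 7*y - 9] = 18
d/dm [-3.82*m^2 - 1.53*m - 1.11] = -7.64*m - 1.53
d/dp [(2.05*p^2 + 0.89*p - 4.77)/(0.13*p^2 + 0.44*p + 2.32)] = (0.7863*p^2 + 10.7522*p + 4.1636)/(0.0169*p^4 + 0.1144*p^3 + 0.7968*p^2 + 2.0416*p + 5.3824)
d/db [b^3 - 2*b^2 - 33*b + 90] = 3*b^2 - 4*b - 33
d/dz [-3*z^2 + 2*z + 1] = 2 - 6*z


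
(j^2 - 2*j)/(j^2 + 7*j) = (j - 2)/(j + 7)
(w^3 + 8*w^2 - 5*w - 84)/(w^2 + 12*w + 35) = (w^2 + w - 12)/(w + 5)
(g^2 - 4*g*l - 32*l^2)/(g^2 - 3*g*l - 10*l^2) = (-g^2 + 4*g*l + 32*l^2)/(-g^2 + 3*g*l + 10*l^2)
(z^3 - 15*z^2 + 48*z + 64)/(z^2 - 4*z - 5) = (z^2 - 16*z + 64)/(z - 5)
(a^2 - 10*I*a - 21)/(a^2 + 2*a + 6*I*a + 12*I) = (a^2 - 10*I*a - 21)/(a^2 + a*(2 + 6*I) + 12*I)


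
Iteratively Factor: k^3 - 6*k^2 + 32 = (k + 2)*(k^2 - 8*k + 16) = (k - 4)*(k + 2)*(k - 4)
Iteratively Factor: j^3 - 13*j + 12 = (j - 1)*(j^2 + j - 12) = (j - 1)*(j + 4)*(j - 3)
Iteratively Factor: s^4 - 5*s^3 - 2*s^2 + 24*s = (s)*(s^3 - 5*s^2 - 2*s + 24) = s*(s - 3)*(s^2 - 2*s - 8) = s*(s - 4)*(s - 3)*(s + 2)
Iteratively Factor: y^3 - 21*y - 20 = (y + 4)*(y^2 - 4*y - 5) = (y + 1)*(y + 4)*(y - 5)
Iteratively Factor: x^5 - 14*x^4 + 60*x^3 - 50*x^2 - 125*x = (x)*(x^4 - 14*x^3 + 60*x^2 - 50*x - 125) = x*(x - 5)*(x^3 - 9*x^2 + 15*x + 25) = x*(x - 5)^2*(x^2 - 4*x - 5) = x*(x - 5)^2*(x + 1)*(x - 5)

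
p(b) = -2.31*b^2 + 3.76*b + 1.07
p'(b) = 3.76 - 4.62*b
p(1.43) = 1.72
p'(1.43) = -2.85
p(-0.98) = -4.83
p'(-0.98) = 8.29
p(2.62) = -4.94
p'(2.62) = -8.34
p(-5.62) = -93.02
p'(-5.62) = 29.72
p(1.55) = 1.35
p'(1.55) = -3.40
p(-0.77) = -3.19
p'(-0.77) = 7.32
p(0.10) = 1.42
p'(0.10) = 3.30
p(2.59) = -4.69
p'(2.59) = -8.21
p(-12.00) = -376.69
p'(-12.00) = 59.20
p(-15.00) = -575.08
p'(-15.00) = 73.06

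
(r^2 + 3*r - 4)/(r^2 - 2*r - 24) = (r - 1)/(r - 6)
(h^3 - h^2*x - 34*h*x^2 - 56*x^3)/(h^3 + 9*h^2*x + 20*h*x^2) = (h^2 - 5*h*x - 14*x^2)/(h*(h + 5*x))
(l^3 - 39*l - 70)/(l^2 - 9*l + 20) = (l^3 - 39*l - 70)/(l^2 - 9*l + 20)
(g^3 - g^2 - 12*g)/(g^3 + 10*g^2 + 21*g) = (g - 4)/(g + 7)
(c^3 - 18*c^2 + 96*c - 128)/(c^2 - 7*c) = (c^3 - 18*c^2 + 96*c - 128)/(c*(c - 7))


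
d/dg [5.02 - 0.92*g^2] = -1.84*g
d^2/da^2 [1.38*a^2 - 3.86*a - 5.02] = 2.76000000000000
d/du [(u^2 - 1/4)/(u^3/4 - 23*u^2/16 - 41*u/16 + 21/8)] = 4*(-16*u^4 - 152*u^2 + 290*u - 41)/(16*u^6 - 184*u^5 + 201*u^4 + 2222*u^3 - 251*u^2 - 3444*u + 1764)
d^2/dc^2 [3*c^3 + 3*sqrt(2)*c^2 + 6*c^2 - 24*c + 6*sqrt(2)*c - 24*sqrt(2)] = 18*c + 6*sqrt(2) + 12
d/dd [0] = 0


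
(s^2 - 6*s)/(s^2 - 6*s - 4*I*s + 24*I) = s/(s - 4*I)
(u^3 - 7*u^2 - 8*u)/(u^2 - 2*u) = (u^2 - 7*u - 8)/(u - 2)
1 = 1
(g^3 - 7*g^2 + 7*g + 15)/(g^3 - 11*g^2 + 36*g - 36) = (g^2 - 4*g - 5)/(g^2 - 8*g + 12)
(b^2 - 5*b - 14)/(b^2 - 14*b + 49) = (b + 2)/(b - 7)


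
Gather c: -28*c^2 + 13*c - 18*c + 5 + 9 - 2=-28*c^2 - 5*c + 12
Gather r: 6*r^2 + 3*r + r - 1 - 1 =6*r^2 + 4*r - 2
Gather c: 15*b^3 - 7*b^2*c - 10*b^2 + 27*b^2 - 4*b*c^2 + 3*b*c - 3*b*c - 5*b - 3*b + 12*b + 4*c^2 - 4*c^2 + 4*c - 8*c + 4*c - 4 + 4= 15*b^3 - 7*b^2*c + 17*b^2 - 4*b*c^2 + 4*b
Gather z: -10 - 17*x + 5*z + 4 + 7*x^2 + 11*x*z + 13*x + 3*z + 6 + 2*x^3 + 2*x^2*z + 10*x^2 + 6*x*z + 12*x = 2*x^3 + 17*x^2 + 8*x + z*(2*x^2 + 17*x + 8)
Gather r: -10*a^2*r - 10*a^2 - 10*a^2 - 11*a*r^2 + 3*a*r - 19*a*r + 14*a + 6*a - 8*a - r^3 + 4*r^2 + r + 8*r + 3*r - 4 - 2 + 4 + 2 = -20*a^2 + 12*a - r^3 + r^2*(4 - 11*a) + r*(-10*a^2 - 16*a + 12)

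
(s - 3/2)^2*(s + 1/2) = s^3 - 5*s^2/2 + 3*s/4 + 9/8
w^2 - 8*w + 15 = (w - 5)*(w - 3)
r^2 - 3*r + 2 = (r - 2)*(r - 1)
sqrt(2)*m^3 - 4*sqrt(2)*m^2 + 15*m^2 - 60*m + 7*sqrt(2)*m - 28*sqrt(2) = (m - 4)*(m + 7*sqrt(2))*(sqrt(2)*m + 1)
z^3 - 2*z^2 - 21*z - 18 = (z - 6)*(z + 1)*(z + 3)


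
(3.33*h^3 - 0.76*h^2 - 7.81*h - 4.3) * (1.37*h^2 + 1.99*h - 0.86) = 4.5621*h^5 + 5.5855*h^4 - 15.0759*h^3 - 20.7793*h^2 - 1.8404*h + 3.698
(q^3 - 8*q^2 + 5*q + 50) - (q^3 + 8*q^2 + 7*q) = -16*q^2 - 2*q + 50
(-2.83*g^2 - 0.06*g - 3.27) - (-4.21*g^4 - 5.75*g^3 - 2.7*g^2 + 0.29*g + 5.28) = 4.21*g^4 + 5.75*g^3 - 0.13*g^2 - 0.35*g - 8.55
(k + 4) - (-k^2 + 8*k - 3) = k^2 - 7*k + 7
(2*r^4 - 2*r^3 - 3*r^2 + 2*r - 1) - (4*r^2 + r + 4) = 2*r^4 - 2*r^3 - 7*r^2 + r - 5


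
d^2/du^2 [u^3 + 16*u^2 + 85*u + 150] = 6*u + 32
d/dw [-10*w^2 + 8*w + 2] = 8 - 20*w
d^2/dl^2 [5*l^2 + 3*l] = 10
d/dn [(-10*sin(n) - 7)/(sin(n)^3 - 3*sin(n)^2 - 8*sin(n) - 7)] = (20*sin(n)^3 - 9*sin(n)^2 - 42*sin(n) + 14)*cos(n)/(sin(n)^3 - 3*sin(n)^2 - 8*sin(n) - 7)^2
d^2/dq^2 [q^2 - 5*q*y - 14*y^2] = 2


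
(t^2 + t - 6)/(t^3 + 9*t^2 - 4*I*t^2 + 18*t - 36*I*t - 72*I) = (t - 2)/(t^2 + t*(6 - 4*I) - 24*I)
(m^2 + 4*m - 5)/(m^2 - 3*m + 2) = (m + 5)/(m - 2)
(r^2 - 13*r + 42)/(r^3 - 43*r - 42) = (r - 6)/(r^2 + 7*r + 6)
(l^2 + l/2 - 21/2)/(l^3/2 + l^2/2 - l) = (2*l^2 + l - 21)/(l*(l^2 + l - 2))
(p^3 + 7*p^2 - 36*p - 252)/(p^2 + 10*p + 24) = (p^2 + p - 42)/(p + 4)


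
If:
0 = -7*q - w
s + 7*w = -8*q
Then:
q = -w/7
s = -41*w/7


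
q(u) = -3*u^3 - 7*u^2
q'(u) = -9*u^2 - 14*u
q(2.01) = -52.64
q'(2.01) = -64.50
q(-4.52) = 134.02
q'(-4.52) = -120.59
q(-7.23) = 767.89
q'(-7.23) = -369.24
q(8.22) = -2139.22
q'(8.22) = -723.20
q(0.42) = -1.46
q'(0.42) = -7.47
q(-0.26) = -0.42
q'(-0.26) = 3.03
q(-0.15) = -0.15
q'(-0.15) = 1.90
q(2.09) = -57.96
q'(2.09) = -68.57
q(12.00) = -6192.00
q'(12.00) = -1464.00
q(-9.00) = 1620.00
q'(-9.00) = -603.00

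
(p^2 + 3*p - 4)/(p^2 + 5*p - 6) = (p + 4)/(p + 6)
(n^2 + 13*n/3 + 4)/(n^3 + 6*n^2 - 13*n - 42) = (n^2 + 13*n/3 + 4)/(n^3 + 6*n^2 - 13*n - 42)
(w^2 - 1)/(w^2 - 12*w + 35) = (w^2 - 1)/(w^2 - 12*w + 35)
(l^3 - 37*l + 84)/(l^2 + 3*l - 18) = (l^2 + 3*l - 28)/(l + 6)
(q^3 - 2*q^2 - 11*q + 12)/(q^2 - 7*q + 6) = (q^2 - q - 12)/(q - 6)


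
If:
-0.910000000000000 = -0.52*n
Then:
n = 1.75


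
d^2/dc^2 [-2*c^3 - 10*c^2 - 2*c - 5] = -12*c - 20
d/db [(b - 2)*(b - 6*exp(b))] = b - (b - 2)*(6*exp(b) - 1) - 6*exp(b)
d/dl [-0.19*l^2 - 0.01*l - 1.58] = -0.38*l - 0.01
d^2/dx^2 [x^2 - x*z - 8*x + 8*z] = 2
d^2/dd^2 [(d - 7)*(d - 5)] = 2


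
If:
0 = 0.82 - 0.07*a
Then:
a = 11.71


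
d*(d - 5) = d^2 - 5*d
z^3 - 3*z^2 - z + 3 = (z - 3)*(z - 1)*(z + 1)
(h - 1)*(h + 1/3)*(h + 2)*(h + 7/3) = h^4 + 11*h^3/3 + 13*h^2/9 - 41*h/9 - 14/9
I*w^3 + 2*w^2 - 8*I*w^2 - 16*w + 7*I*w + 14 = (w - 7)*(w - 2*I)*(I*w - I)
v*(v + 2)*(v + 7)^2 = v^4 + 16*v^3 + 77*v^2 + 98*v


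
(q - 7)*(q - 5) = q^2 - 12*q + 35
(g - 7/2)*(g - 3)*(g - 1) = g^3 - 15*g^2/2 + 17*g - 21/2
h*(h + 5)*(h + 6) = h^3 + 11*h^2 + 30*h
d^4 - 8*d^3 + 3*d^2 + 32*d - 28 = (d - 7)*(d - 2)*(d - 1)*(d + 2)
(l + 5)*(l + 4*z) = l^2 + 4*l*z + 5*l + 20*z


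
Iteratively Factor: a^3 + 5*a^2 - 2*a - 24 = (a - 2)*(a^2 + 7*a + 12) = (a - 2)*(a + 4)*(a + 3)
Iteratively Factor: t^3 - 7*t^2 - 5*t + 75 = (t - 5)*(t^2 - 2*t - 15) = (t - 5)^2*(t + 3)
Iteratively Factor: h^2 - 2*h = (h - 2)*(h)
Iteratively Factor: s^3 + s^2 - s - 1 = (s + 1)*(s^2 - 1) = (s - 1)*(s + 1)*(s + 1)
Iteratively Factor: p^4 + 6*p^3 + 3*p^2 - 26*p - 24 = (p + 3)*(p^3 + 3*p^2 - 6*p - 8) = (p + 1)*(p + 3)*(p^2 + 2*p - 8) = (p + 1)*(p + 3)*(p + 4)*(p - 2)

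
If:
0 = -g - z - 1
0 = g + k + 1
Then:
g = -z - 1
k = z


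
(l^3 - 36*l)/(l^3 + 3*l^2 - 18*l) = (l - 6)/(l - 3)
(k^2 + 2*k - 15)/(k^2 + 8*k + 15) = (k - 3)/(k + 3)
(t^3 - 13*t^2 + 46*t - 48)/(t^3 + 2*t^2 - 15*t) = (t^2 - 10*t + 16)/(t*(t + 5))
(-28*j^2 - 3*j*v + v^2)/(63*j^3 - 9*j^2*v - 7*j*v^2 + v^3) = (4*j + v)/(-9*j^2 + v^2)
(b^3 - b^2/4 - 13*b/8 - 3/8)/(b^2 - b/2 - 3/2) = b + 1/4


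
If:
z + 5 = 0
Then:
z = -5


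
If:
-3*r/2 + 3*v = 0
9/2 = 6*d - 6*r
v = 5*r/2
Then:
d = 3/4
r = 0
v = 0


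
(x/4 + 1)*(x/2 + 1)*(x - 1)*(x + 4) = x^4/8 + 9*x^3/8 + 11*x^2/4 - 4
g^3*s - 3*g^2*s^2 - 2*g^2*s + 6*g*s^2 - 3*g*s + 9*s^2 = (g - 3)*(g - 3*s)*(g*s + s)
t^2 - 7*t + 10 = (t - 5)*(t - 2)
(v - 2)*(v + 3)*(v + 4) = v^3 + 5*v^2 - 2*v - 24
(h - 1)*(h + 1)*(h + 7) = h^3 + 7*h^2 - h - 7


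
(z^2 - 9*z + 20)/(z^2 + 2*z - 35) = (z - 4)/(z + 7)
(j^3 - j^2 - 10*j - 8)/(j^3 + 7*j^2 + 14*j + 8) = (j - 4)/(j + 4)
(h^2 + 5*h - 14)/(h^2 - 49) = (h - 2)/(h - 7)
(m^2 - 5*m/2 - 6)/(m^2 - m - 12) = (m + 3/2)/(m + 3)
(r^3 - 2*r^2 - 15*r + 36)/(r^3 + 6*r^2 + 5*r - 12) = (r^2 - 6*r + 9)/(r^2 + 2*r - 3)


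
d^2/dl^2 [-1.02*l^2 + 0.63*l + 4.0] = -2.04000000000000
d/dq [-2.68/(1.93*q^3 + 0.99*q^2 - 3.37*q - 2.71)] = (15.5172*q^2 + 5.3064*q - 9.0316)/(1.93*q^3 + 0.99*q^2 - 3.37*q - 2.71)^2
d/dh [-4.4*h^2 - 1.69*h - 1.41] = -8.8*h - 1.69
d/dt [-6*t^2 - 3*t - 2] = -12*t - 3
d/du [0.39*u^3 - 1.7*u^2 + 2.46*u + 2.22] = 1.17*u^2 - 3.4*u + 2.46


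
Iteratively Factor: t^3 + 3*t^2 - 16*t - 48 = (t + 3)*(t^2 - 16) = (t - 4)*(t + 3)*(t + 4)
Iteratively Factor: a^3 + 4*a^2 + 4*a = (a + 2)*(a^2 + 2*a) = (a + 2)^2*(a)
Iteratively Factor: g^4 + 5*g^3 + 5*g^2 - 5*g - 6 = (g + 1)*(g^3 + 4*g^2 + g - 6) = (g + 1)*(g + 2)*(g^2 + 2*g - 3) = (g + 1)*(g + 2)*(g + 3)*(g - 1)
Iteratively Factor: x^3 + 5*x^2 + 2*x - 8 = (x + 2)*(x^2 + 3*x - 4) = (x + 2)*(x + 4)*(x - 1)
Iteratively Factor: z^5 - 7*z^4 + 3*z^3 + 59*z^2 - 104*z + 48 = (z - 1)*(z^4 - 6*z^3 - 3*z^2 + 56*z - 48) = (z - 1)^2*(z^3 - 5*z^2 - 8*z + 48) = (z - 4)*(z - 1)^2*(z^2 - z - 12) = (z - 4)^2*(z - 1)^2*(z + 3)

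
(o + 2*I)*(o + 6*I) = o^2 + 8*I*o - 12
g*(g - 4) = g^2 - 4*g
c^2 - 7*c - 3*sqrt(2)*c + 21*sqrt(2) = (c - 7)*(c - 3*sqrt(2))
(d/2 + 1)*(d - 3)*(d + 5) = d^3/2 + 2*d^2 - 11*d/2 - 15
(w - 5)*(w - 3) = w^2 - 8*w + 15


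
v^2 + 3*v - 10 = (v - 2)*(v + 5)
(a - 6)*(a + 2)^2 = a^3 - 2*a^2 - 20*a - 24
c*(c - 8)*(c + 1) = c^3 - 7*c^2 - 8*c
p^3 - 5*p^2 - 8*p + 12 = (p - 6)*(p - 1)*(p + 2)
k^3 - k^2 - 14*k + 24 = (k - 3)*(k - 2)*(k + 4)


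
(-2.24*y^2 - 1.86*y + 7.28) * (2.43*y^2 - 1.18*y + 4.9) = -5.4432*y^4 - 1.8766*y^3 + 8.9092*y^2 - 17.7044*y + 35.672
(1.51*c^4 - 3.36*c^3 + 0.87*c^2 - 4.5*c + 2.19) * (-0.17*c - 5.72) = -0.2567*c^5 - 8.066*c^4 + 19.0713*c^3 - 4.2114*c^2 + 25.3677*c - 12.5268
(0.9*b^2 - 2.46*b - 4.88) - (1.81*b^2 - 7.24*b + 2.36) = -0.91*b^2 + 4.78*b - 7.24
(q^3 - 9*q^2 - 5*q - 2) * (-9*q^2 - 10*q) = -9*q^5 + 71*q^4 + 135*q^3 + 68*q^2 + 20*q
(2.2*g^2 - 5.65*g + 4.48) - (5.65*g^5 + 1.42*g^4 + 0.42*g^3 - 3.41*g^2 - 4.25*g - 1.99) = -5.65*g^5 - 1.42*g^4 - 0.42*g^3 + 5.61*g^2 - 1.4*g + 6.47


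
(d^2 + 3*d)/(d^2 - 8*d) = (d + 3)/(d - 8)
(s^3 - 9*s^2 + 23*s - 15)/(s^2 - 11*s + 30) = (s^2 - 4*s + 3)/(s - 6)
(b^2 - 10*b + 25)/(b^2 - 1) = (b^2 - 10*b + 25)/(b^2 - 1)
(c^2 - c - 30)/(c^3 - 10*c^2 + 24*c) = (c + 5)/(c*(c - 4))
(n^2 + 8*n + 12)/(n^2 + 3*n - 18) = (n + 2)/(n - 3)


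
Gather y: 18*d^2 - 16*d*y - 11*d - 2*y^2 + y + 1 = 18*d^2 - 11*d - 2*y^2 + y*(1 - 16*d) + 1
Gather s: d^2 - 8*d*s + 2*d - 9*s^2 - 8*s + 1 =d^2 + 2*d - 9*s^2 + s*(-8*d - 8) + 1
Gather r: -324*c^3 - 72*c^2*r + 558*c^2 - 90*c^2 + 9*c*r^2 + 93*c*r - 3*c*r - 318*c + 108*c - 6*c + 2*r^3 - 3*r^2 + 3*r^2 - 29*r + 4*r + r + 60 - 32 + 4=-324*c^3 + 468*c^2 + 9*c*r^2 - 216*c + 2*r^3 + r*(-72*c^2 + 90*c - 24) + 32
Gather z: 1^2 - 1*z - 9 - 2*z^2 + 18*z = -2*z^2 + 17*z - 8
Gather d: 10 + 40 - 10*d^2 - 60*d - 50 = -10*d^2 - 60*d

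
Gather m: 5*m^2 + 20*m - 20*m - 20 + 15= 5*m^2 - 5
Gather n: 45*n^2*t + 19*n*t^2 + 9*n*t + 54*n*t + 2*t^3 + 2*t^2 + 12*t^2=45*n^2*t + n*(19*t^2 + 63*t) + 2*t^3 + 14*t^2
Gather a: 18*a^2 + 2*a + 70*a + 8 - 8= 18*a^2 + 72*a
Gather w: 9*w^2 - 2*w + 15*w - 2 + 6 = 9*w^2 + 13*w + 4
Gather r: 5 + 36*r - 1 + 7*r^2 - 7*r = 7*r^2 + 29*r + 4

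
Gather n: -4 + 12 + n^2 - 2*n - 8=n^2 - 2*n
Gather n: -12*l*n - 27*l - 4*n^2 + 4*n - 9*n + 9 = -27*l - 4*n^2 + n*(-12*l - 5) + 9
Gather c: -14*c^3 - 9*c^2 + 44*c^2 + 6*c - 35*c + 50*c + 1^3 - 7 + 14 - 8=-14*c^3 + 35*c^2 + 21*c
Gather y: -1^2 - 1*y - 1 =-y - 2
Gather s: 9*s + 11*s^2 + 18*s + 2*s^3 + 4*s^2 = 2*s^3 + 15*s^2 + 27*s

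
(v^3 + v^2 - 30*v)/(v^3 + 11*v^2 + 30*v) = (v - 5)/(v + 5)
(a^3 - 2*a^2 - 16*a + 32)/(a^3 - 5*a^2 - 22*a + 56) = (a - 4)/(a - 7)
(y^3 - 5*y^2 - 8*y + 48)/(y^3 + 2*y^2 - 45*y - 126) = (y^2 - 8*y + 16)/(y^2 - y - 42)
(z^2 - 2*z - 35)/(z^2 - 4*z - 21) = (z + 5)/(z + 3)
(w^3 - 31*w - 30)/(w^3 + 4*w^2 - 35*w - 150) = (w + 1)/(w + 5)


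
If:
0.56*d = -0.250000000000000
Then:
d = -0.45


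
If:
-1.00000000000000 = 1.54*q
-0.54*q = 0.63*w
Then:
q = -0.65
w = 0.56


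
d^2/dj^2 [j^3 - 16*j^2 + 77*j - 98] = 6*j - 32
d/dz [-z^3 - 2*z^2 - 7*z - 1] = -3*z^2 - 4*z - 7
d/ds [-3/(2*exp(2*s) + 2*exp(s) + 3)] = (12*exp(s) + 6)*exp(s)/(2*exp(2*s) + 2*exp(s) + 3)^2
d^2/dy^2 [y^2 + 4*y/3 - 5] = 2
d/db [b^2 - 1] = 2*b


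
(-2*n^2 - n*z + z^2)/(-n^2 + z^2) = (-2*n + z)/(-n + z)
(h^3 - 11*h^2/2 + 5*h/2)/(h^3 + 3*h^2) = (2*h^2 - 11*h + 5)/(2*h*(h + 3))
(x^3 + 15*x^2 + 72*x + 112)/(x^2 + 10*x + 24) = (x^2 + 11*x + 28)/(x + 6)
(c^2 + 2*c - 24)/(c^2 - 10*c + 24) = (c + 6)/(c - 6)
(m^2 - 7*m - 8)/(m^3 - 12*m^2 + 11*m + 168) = (m + 1)/(m^2 - 4*m - 21)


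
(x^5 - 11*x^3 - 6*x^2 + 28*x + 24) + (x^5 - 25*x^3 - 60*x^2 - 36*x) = 2*x^5 - 36*x^3 - 66*x^2 - 8*x + 24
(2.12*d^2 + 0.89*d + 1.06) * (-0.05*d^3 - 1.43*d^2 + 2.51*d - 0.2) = -0.106*d^5 - 3.0761*d^4 + 3.9955*d^3 + 0.2941*d^2 + 2.4826*d - 0.212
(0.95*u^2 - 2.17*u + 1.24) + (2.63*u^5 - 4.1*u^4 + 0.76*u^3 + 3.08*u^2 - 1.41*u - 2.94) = 2.63*u^5 - 4.1*u^4 + 0.76*u^3 + 4.03*u^2 - 3.58*u - 1.7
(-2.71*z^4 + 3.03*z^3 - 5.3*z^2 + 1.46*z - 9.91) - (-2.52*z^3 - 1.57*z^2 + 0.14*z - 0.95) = -2.71*z^4 + 5.55*z^3 - 3.73*z^2 + 1.32*z - 8.96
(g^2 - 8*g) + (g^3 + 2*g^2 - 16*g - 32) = g^3 + 3*g^2 - 24*g - 32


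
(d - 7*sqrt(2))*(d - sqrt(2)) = d^2 - 8*sqrt(2)*d + 14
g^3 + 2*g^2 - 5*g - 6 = (g - 2)*(g + 1)*(g + 3)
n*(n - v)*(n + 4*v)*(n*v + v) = n^4*v + 3*n^3*v^2 + n^3*v - 4*n^2*v^3 + 3*n^2*v^2 - 4*n*v^3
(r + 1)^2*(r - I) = r^3 + 2*r^2 - I*r^2 + r - 2*I*r - I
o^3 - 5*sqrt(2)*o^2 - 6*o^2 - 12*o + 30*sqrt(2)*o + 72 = (o - 6)*(o - 6*sqrt(2))*(o + sqrt(2))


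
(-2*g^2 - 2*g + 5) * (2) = -4*g^2 - 4*g + 10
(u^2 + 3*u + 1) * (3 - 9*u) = -9*u^3 - 24*u^2 + 3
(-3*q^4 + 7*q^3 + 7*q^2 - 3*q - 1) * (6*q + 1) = -18*q^5 + 39*q^4 + 49*q^3 - 11*q^2 - 9*q - 1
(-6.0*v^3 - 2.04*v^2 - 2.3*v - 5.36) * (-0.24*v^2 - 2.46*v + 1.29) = 1.44*v^5 + 15.2496*v^4 - 2.1696*v^3 + 4.3128*v^2 + 10.2186*v - 6.9144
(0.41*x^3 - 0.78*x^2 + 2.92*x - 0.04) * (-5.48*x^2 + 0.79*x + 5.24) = -2.2468*x^5 + 4.5983*x^4 - 14.4694*x^3 - 1.5612*x^2 + 15.2692*x - 0.2096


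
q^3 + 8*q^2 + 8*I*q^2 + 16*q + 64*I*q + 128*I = (q + 4)^2*(q + 8*I)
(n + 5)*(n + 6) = n^2 + 11*n + 30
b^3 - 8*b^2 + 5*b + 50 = (b - 5)^2*(b + 2)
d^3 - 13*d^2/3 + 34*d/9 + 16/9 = (d - 8/3)*(d - 2)*(d + 1/3)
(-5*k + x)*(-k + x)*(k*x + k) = 5*k^3*x + 5*k^3 - 6*k^2*x^2 - 6*k^2*x + k*x^3 + k*x^2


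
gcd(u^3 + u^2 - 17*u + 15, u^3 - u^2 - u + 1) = u - 1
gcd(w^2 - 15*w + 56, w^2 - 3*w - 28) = w - 7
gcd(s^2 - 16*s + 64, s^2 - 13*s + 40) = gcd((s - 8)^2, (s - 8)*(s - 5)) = s - 8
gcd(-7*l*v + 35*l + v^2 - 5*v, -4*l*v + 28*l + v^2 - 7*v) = 1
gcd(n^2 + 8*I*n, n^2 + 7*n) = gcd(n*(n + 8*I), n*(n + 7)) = n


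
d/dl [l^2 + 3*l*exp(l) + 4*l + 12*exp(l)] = 3*l*exp(l) + 2*l + 15*exp(l) + 4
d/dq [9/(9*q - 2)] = -81/(9*q - 2)^2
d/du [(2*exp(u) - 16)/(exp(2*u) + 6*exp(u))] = 2*(-exp(2*u) + 16*exp(u) + 48)*exp(-u)/(exp(2*u) + 12*exp(u) + 36)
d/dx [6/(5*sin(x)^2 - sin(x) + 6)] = 6*(1 - 10*sin(x))*cos(x)/(5*sin(x)^2 - sin(x) + 6)^2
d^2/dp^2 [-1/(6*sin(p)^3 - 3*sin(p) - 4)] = 3*(-108*sin(p)^6 + 156*sin(p)^4 - 72*sin(p)^3 - 39*sin(p)^2 + 52*sin(p) + 6)/(-6*sin(p)^3 + 3*sin(p) + 4)^3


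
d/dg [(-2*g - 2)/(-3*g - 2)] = -2/(3*g + 2)^2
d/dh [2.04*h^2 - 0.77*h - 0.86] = 4.08*h - 0.77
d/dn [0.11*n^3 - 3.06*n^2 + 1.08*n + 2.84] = 0.33*n^2 - 6.12*n + 1.08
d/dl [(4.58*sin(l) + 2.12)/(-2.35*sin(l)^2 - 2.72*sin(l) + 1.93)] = (10.763*sin(l)^2 + 9.964*sin(l) + 14.6058)*cos(l)/(5.5225*sin(l)^4 + 12.784*sin(l)^3 - 1.6726*sin(l)^2 - 10.4992*sin(l) + 3.7249)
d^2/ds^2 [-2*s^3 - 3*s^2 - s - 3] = -12*s - 6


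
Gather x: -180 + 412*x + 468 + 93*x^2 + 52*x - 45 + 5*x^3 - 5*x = 5*x^3 + 93*x^2 + 459*x + 243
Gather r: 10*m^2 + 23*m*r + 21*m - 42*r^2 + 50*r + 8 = 10*m^2 + 21*m - 42*r^2 + r*(23*m + 50) + 8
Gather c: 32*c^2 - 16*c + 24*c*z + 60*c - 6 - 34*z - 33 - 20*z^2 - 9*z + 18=32*c^2 + c*(24*z + 44) - 20*z^2 - 43*z - 21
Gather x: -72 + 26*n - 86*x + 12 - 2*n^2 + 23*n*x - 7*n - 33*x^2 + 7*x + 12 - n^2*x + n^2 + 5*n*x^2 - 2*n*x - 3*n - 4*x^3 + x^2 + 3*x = -n^2 + 16*n - 4*x^3 + x^2*(5*n - 32) + x*(-n^2 + 21*n - 76) - 48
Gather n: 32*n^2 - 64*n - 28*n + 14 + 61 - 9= 32*n^2 - 92*n + 66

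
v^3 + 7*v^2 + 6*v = v*(v + 1)*(v + 6)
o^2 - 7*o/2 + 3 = (o - 2)*(o - 3/2)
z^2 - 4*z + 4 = (z - 2)^2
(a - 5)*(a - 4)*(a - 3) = a^3 - 12*a^2 + 47*a - 60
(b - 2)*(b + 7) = b^2 + 5*b - 14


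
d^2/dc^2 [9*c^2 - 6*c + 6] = 18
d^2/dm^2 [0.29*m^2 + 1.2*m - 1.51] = 0.580000000000000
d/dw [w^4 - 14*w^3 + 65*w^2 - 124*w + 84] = 4*w^3 - 42*w^2 + 130*w - 124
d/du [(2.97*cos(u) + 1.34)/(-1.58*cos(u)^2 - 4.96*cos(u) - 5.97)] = (-4.6926*cos(u)^2 - 4.2344*cos(u) + 11.0845)*sin(u)/(2.4964*cos(u)^4 + 15.6736*cos(u)^3 + 43.4668*cos(u)^2 + 59.2224*cos(u) + 35.6409)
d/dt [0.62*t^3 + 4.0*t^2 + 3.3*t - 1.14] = 1.86*t^2 + 8.0*t + 3.3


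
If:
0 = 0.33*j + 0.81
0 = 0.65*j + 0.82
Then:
No Solution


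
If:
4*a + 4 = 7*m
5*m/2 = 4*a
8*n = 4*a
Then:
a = 5/9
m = 8/9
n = 5/18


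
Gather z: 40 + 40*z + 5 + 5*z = 45*z + 45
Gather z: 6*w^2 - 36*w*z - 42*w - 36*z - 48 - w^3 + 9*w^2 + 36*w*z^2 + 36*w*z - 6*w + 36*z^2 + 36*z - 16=-w^3 + 15*w^2 - 48*w + z^2*(36*w + 36) - 64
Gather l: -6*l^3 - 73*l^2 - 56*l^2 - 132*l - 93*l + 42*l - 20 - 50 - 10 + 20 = -6*l^3 - 129*l^2 - 183*l - 60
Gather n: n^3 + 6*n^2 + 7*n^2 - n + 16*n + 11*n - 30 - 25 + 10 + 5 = n^3 + 13*n^2 + 26*n - 40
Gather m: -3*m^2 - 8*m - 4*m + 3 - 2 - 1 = -3*m^2 - 12*m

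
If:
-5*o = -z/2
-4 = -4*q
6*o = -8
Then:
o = -4/3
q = 1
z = -40/3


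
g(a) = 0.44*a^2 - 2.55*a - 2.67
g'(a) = 0.88*a - 2.55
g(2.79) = -6.36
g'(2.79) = -0.09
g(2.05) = -6.05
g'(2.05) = -0.75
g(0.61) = -4.06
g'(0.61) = -2.01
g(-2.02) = 4.28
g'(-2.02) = -4.33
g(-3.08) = 9.36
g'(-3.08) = -5.26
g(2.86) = -6.36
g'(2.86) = -0.03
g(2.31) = -6.21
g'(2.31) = -0.52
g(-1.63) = 2.66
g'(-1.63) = -3.98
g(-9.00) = 55.92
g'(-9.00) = -10.47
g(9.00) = 10.02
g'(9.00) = 5.37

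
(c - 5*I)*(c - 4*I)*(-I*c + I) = -I*c^3 - 9*c^2 + I*c^2 + 9*c + 20*I*c - 20*I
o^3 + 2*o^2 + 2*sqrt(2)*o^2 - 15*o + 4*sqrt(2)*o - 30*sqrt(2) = (o - 3)*(o + 5)*(o + 2*sqrt(2))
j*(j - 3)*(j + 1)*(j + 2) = j^4 - 7*j^2 - 6*j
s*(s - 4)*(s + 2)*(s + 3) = s^4 + s^3 - 14*s^2 - 24*s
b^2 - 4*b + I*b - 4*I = (b - 4)*(b + I)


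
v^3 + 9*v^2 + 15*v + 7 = (v + 1)^2*(v + 7)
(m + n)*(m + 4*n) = m^2 + 5*m*n + 4*n^2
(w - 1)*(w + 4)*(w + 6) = w^3 + 9*w^2 + 14*w - 24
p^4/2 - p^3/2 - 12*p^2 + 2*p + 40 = (p/2 + 1)*(p - 5)*(p - 2)*(p + 4)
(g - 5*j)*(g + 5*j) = g^2 - 25*j^2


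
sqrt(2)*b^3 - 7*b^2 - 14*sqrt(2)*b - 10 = (b - 5*sqrt(2))*(b + sqrt(2))*(sqrt(2)*b + 1)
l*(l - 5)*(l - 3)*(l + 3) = l^4 - 5*l^3 - 9*l^2 + 45*l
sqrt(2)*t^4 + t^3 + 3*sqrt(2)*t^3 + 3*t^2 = t^2*(t + 3)*(sqrt(2)*t + 1)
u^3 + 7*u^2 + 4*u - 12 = (u - 1)*(u + 2)*(u + 6)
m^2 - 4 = (m - 2)*(m + 2)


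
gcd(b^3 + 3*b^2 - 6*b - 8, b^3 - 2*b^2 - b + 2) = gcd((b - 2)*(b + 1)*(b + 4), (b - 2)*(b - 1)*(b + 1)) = b^2 - b - 2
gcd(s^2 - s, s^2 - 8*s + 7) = s - 1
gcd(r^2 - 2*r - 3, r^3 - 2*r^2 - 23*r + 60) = r - 3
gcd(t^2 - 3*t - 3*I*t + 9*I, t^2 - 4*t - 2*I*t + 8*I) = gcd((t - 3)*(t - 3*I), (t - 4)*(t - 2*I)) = 1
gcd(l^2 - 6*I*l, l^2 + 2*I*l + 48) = l - 6*I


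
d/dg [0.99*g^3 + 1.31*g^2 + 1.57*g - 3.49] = 2.97*g^2 + 2.62*g + 1.57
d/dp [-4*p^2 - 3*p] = -8*p - 3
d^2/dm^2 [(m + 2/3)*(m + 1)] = 2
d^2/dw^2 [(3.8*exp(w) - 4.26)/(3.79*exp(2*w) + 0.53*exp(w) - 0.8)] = (54.58358*exp(4*w) - 252.397324*exp(3*w) + 43.458414*exp(2*w) - 51.250714*exp(w) + 0.62576)*exp(w)/(54.439939*exp(6*w) + 22.838919*exp(5*w) - 31.280007*exp(4*w) - 9.492883*exp(3*w) + 6.60264*exp(2*w) + 1.0176*exp(w) - 0.512)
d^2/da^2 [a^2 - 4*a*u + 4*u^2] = 2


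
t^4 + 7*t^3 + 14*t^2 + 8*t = t*(t + 1)*(t + 2)*(t + 4)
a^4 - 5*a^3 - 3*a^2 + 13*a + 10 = (a - 5)*(a - 2)*(a + 1)^2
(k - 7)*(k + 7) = k^2 - 49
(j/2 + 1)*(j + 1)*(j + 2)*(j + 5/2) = j^4/2 + 15*j^3/4 + 41*j^2/4 + 12*j + 5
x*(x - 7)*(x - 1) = x^3 - 8*x^2 + 7*x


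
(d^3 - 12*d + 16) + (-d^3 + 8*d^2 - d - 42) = 8*d^2 - 13*d - 26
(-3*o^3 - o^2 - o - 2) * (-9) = 27*o^3 + 9*o^2 + 9*o + 18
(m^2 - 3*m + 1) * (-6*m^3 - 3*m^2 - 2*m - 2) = -6*m^5 + 15*m^4 + m^3 + m^2 + 4*m - 2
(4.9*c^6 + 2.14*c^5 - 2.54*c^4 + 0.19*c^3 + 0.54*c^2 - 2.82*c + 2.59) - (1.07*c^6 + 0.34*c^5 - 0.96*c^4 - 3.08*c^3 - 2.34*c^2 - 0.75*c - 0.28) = 3.83*c^6 + 1.8*c^5 - 1.58*c^4 + 3.27*c^3 + 2.88*c^2 - 2.07*c + 2.87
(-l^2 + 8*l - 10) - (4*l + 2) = -l^2 + 4*l - 12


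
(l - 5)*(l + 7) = l^2 + 2*l - 35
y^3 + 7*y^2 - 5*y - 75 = (y - 3)*(y + 5)^2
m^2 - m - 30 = (m - 6)*(m + 5)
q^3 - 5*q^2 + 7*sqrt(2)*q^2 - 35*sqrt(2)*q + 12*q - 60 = (q - 5)*(q + sqrt(2))*(q + 6*sqrt(2))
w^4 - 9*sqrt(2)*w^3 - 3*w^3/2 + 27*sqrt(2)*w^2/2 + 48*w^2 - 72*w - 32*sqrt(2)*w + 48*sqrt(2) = (w - 3/2)*(w - 4*sqrt(2))^2*(w - sqrt(2))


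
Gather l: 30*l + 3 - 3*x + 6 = 30*l - 3*x + 9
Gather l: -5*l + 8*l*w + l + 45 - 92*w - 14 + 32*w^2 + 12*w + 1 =l*(8*w - 4) + 32*w^2 - 80*w + 32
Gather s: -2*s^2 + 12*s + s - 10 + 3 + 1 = -2*s^2 + 13*s - 6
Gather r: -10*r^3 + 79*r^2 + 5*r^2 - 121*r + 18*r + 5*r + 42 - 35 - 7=-10*r^3 + 84*r^2 - 98*r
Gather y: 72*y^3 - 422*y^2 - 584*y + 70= 72*y^3 - 422*y^2 - 584*y + 70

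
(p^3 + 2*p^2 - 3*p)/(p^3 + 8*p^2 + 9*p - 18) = p/(p + 6)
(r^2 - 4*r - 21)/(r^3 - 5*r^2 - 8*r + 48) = (r - 7)/(r^2 - 8*r + 16)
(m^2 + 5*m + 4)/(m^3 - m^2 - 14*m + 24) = (m + 1)/(m^2 - 5*m + 6)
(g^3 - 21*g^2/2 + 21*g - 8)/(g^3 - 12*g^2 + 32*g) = (g^2 - 5*g/2 + 1)/(g*(g - 4))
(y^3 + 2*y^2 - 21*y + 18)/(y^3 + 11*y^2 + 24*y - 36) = (y - 3)/(y + 6)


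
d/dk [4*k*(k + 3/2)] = 8*k + 6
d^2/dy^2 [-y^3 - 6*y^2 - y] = -6*y - 12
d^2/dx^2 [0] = 0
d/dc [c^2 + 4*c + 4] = 2*c + 4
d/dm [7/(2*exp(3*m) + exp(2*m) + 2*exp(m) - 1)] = 14*(-3*exp(2*m) - exp(m) - 1)*exp(m)/(2*exp(3*m) + exp(2*m) + 2*exp(m) - 1)^2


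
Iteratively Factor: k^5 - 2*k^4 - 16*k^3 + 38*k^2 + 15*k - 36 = (k + 4)*(k^4 - 6*k^3 + 8*k^2 + 6*k - 9) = (k - 3)*(k + 4)*(k^3 - 3*k^2 - k + 3) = (k - 3)*(k - 1)*(k + 4)*(k^2 - 2*k - 3) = (k - 3)^2*(k - 1)*(k + 4)*(k + 1)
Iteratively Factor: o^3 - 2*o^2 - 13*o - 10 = (o + 1)*(o^2 - 3*o - 10) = (o + 1)*(o + 2)*(o - 5)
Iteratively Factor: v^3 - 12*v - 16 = (v + 2)*(v^2 - 2*v - 8) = (v - 4)*(v + 2)*(v + 2)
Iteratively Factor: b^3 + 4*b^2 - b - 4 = (b - 1)*(b^2 + 5*b + 4) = (b - 1)*(b + 4)*(b + 1)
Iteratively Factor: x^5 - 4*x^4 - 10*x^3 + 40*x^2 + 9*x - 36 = (x - 3)*(x^4 - x^3 - 13*x^2 + x + 12) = (x - 3)*(x + 1)*(x^3 - 2*x^2 - 11*x + 12) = (x - 4)*(x - 3)*(x + 1)*(x^2 + 2*x - 3) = (x - 4)*(x - 3)*(x + 1)*(x + 3)*(x - 1)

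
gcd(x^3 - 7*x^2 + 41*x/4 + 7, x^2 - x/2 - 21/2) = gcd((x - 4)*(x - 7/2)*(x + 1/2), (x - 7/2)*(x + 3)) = x - 7/2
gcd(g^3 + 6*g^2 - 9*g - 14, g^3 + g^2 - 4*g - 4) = g^2 - g - 2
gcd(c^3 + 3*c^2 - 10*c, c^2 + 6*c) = c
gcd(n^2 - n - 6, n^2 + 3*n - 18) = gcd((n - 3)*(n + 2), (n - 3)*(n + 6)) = n - 3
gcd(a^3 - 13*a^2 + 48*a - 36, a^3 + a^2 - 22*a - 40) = 1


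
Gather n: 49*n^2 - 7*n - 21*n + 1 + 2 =49*n^2 - 28*n + 3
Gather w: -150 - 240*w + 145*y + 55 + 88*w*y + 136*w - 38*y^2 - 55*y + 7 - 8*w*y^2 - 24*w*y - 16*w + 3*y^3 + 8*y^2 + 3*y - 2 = w*(-8*y^2 + 64*y - 120) + 3*y^3 - 30*y^2 + 93*y - 90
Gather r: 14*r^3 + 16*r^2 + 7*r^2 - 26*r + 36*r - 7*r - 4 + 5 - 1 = 14*r^3 + 23*r^2 + 3*r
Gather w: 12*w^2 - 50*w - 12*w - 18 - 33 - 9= 12*w^2 - 62*w - 60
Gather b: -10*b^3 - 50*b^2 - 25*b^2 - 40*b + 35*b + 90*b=-10*b^3 - 75*b^2 + 85*b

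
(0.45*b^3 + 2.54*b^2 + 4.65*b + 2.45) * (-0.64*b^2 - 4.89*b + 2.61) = -0.288*b^5 - 3.8261*b^4 - 14.2221*b^3 - 17.6771*b^2 + 0.156000000000001*b + 6.3945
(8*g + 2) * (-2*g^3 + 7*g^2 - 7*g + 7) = -16*g^4 + 52*g^3 - 42*g^2 + 42*g + 14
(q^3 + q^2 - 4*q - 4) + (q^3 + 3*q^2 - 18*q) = 2*q^3 + 4*q^2 - 22*q - 4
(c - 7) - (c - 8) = 1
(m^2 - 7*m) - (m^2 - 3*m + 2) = -4*m - 2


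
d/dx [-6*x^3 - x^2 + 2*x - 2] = -18*x^2 - 2*x + 2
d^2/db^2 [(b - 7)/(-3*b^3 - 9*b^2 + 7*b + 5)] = 2*(-(b - 7)*(9*b^2 + 18*b - 7)^2 + (9*b^2 + 18*b + 9*(b - 7)*(b + 1) - 7)*(3*b^3 + 9*b^2 - 7*b - 5))/(3*b^3 + 9*b^2 - 7*b - 5)^3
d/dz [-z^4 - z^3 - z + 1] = -4*z^3 - 3*z^2 - 1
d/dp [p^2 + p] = 2*p + 1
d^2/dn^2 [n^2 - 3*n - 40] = 2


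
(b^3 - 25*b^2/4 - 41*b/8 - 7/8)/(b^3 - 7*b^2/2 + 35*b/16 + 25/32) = 4*(2*b^2 - 13*b - 7)/(8*b^2 - 30*b + 25)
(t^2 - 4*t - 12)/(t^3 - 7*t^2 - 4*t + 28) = (t - 6)/(t^2 - 9*t + 14)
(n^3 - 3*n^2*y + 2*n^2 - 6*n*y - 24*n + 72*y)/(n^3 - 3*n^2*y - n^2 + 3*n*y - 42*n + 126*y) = (n - 4)/(n - 7)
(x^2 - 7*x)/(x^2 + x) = (x - 7)/(x + 1)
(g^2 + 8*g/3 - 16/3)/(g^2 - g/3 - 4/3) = (g + 4)/(g + 1)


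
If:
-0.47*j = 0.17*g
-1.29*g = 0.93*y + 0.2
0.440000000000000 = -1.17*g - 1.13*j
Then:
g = -0.58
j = 0.21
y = 0.59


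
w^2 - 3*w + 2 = (w - 2)*(w - 1)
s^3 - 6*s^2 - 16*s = s*(s - 8)*(s + 2)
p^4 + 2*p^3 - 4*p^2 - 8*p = p*(p - 2)*(p + 2)^2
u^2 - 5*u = u*(u - 5)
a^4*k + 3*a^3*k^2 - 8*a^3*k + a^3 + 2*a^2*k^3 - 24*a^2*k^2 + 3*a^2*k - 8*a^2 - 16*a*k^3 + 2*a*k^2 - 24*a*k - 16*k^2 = (a - 8)*(a + k)*(a + 2*k)*(a*k + 1)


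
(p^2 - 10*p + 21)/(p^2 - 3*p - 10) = (-p^2 + 10*p - 21)/(-p^2 + 3*p + 10)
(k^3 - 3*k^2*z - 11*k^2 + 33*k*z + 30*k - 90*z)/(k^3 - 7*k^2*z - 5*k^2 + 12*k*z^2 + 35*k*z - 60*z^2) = (6 - k)/(-k + 4*z)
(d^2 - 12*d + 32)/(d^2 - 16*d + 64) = (d - 4)/(d - 8)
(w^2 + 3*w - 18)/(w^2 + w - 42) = (w^2 + 3*w - 18)/(w^2 + w - 42)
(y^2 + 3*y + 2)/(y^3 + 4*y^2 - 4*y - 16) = (y + 1)/(y^2 + 2*y - 8)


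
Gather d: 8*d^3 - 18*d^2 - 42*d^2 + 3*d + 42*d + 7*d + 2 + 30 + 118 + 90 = 8*d^3 - 60*d^2 + 52*d + 240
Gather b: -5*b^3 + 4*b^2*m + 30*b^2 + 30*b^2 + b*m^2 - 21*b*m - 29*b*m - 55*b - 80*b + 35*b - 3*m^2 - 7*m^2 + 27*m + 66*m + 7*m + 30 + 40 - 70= -5*b^3 + b^2*(4*m + 60) + b*(m^2 - 50*m - 100) - 10*m^2 + 100*m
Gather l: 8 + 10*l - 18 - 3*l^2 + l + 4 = -3*l^2 + 11*l - 6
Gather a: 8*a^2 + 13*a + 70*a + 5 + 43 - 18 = 8*a^2 + 83*a + 30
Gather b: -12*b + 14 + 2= 16 - 12*b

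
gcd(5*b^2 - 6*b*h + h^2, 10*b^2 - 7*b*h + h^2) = 5*b - h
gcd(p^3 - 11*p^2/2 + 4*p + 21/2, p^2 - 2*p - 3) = p^2 - 2*p - 3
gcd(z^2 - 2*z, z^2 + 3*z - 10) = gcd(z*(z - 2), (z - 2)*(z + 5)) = z - 2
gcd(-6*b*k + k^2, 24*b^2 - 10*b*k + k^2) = 6*b - k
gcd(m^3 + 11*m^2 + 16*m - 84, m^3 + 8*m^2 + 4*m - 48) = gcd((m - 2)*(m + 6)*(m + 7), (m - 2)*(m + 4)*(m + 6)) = m^2 + 4*m - 12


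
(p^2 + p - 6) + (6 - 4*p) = p^2 - 3*p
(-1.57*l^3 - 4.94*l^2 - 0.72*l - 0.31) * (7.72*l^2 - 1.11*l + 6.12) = -12.1204*l^5 - 36.3941*l^4 - 9.6834*l^3 - 31.8268*l^2 - 4.0623*l - 1.8972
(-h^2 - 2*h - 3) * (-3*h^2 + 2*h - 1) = 3*h^4 + 4*h^3 + 6*h^2 - 4*h + 3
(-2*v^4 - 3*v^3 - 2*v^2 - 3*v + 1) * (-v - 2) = 2*v^5 + 7*v^4 + 8*v^3 + 7*v^2 + 5*v - 2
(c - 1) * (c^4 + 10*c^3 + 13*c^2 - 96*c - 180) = c^5 + 9*c^4 + 3*c^3 - 109*c^2 - 84*c + 180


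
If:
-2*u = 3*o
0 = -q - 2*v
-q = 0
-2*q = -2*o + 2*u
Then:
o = 0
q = 0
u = 0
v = 0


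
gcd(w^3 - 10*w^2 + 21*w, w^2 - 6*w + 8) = 1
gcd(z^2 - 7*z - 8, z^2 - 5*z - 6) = z + 1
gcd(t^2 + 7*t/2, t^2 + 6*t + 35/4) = t + 7/2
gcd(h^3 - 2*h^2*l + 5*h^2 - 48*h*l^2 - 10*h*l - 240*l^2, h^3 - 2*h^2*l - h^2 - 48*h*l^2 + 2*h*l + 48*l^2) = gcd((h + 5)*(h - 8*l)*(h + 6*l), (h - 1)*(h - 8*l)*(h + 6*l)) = h^2 - 2*h*l - 48*l^2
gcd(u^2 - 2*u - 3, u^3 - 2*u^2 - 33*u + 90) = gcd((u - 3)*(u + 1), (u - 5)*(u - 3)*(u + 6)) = u - 3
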